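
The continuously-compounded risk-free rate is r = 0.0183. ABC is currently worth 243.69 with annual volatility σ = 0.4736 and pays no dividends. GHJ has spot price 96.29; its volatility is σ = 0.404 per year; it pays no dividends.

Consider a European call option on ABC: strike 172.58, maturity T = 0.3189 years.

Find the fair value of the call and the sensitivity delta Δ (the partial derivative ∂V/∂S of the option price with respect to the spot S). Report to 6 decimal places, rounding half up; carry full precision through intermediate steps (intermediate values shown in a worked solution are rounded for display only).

price = 74.526547
Δ = 0.925862

σ√T = 0.4736·√0.3189 = 0.267448
d₁ = (ln(S/K) + (r+σ²/2)T) / (σ√T) = (ln(243.69/172.58) + (0.0183+0.4736²/2)·0.3189) / 0.267448 = (0.345036 + 0.041600) / 0.267448 = 1.445651
d₂ = d₁ − σ√T = 1.445651 − 0.267448 = 1.178203
e^{−rT} = 0.994181
N(d₁) = 0.925862,  N(d₂) = 0.880642
Call price V = S·N(d₁) − K·e^{−rT}·N(d₂) = 225.623411 − 151.096864 = 74.526547
Δ = N(d₁) = 0.925862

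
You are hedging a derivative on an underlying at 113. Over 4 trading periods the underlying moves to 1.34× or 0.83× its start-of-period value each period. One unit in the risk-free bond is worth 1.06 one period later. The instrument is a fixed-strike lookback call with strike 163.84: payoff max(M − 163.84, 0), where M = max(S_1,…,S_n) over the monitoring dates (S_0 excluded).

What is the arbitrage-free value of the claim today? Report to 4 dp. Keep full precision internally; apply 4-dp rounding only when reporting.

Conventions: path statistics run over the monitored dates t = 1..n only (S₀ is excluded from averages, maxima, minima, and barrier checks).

Risk-neutral up-probability p* = (R−d)/(u−d) = (1.06−0.83)/(1.34−0.83) = 0.4510; the claim prices as the p*-weighted sum of path payoffs discounted by R^4.
Enumerate all 2^4 = 16 price paths (U = up ×1.34, D = down ×0.83); each path with k up-moves has probability p*^k·(1−p*)^(4−k).
DDDD: M=93.7900, payoff=0.0000, prob=0.090856
UDDD: M=151.4200, payoff=0.0000, prob=0.074631
DUDD: M=125.6786, payoff=0.0000, prob=0.074631
UUDD: M=202.9028, payoff=39.0628, prob=0.061304
DDUD: M=104.3132, payoff=0.0000, prob=0.074631
UDUD: M=168.4093, payoff=4.5693, prob=0.061304
DUUD: M=168.4093, payoff=4.5693, prob=0.061304
UUUD: M=271.8898, payoff=108.0498, prob=0.050357
DDDU: M=93.7900, payoff=0.0000, prob=0.074631
UDDU: M=151.4200, payoff=0.0000, prob=0.061304
DUDU: M=139.7797, payoff=0.0000, prob=0.061304
UUDU: M=225.6685, payoff=61.8285, prob=0.050357
DDUU: M=139.7797, payoff=0.0000, prob=0.061304
UDUU: M=225.6685, payoff=61.8285, prob=0.050357
DUUU: M=225.6685, payoff=61.8285, prob=0.050357
UUUU: M=364.3323, payoff=200.4923, prob=0.041365
Price = Σ prob·payoff / R^4 = 26.029861 / 1.262477 = 20.6181

price = 20.6181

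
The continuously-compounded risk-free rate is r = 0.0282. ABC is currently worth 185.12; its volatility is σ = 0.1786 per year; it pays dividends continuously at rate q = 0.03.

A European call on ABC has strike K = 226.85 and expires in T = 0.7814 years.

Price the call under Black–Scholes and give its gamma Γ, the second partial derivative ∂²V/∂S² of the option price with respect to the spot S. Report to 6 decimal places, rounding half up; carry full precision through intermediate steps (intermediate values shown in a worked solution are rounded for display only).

price = 1.447400
Γ = 0.006354

σ√T = 0.1786·√0.7814 = 0.157877
d₁ = (ln(S/K) + (r−q+σ²/2)T) / (σ√T) = (ln(185.12/226.85) + (0.0282−0.03+0.1786²/2)·0.7814) / 0.157877 = (-0.203285 + 0.011056) / 0.157877 = -1.217587
d₂ = d₁ − σ√T = -1.217587 − 0.157877 = -1.375464
e^{−rT} = 0.978206
e^{−qT} = 0.976831
N(d₁) = 0.111690,  N(d₂) = 0.084494
Call price V = S·e^{−qT}·N(d₁) − K·e^{−rT}·N(d₂) = 20.197075 − 18.749675 = 1.447400
φ(d₁) = (1/√(2π))·e^{−d₁²/2} = 0.190101
Γ = e^{−qT}·φ(d₁) / (S·σ·√T) = 0.006354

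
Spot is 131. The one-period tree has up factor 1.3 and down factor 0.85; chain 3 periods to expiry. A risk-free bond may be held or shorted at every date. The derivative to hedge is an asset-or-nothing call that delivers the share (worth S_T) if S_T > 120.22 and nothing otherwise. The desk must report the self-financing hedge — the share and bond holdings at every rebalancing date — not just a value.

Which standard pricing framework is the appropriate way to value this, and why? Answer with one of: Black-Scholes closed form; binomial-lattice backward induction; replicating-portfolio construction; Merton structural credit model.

Key observation: what is demanded is not a single number but the (Δ, B) position at each node of the 1.3/0.85 tree starting at 131; constructing those positions is the replicating-portfolio method.

framework: replicating-portfolio construction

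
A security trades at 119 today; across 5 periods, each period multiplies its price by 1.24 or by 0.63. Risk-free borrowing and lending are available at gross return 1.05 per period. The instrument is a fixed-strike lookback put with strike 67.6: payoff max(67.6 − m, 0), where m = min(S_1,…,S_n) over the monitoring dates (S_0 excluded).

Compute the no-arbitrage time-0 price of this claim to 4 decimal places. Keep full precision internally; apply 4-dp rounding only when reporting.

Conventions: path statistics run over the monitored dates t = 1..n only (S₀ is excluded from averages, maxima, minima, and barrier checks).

No-arbitrage gives p* = (R−d)/(u−d) = 0.6885: enumerate every path, weight its payoff by its p*-probability, and discount by R^5.
Enumerate all 2^5 = 32 price paths (U = up ×1.24, D = down ×0.63); each path with k up-moves has probability p*^k·(1−p*)^(5−k).
DDDDD: m=11.8100, payoff=55.7900, prob=0.002932
UDDDD: m=23.2451, payoff=44.3549, prob=0.006481
DUDDD: m=23.2451, payoff=44.3549, prob=0.006481
UUDDD: m=45.7522, payoff=21.8478, prob=0.014326
DDUDD: m=23.2451, payoff=44.3549, prob=0.006481
UDUDD: m=45.7522, payoff=21.8478, prob=0.014326
DUUDD: m=45.7522, payoff=21.8478, prob=0.014326
UUUDD: m=90.0519, payoff=0.0000, prob=0.031667
DDDUD: m=23.2451, payoff=44.3549, prob=0.006481
UDDUD: m=45.7522, payoff=21.8478, prob=0.014326
DUDUD: m=45.7522, payoff=21.8478, prob=0.014326
UUDUD: m=90.0519, payoff=0.0000, prob=0.031667
DDUUD: m=45.7522, payoff=21.8478, prob=0.014326
UDUUD: m=90.0519, payoff=0.0000, prob=0.031667
DUUUD: m=74.9700, payoff=0.0000, prob=0.031667
UUUUD: m=147.5600, payoff=0.0000, prob=0.070001
DDDDU: m=18.7460, payoff=48.8540, prob=0.006481
UDDDU: m=36.8969, payoff=30.7031, prob=0.014326
DUDDU: m=36.8969, payoff=30.7031, prob=0.014326
UUDDU: m=72.6225, payoff=0.0000, prob=0.031667
DDUDU: m=36.8969, payoff=30.7031, prob=0.014326
UDUDU: m=72.6225, payoff=0.0000, prob=0.031667
DUUDU: m=72.6225, payoff=0.0000, prob=0.031667
UUUDU: m=142.9396, payoff=0.0000, prob=0.070001
DDDUU: m=29.7556, payoff=37.8444, prob=0.014326
UDDUU: m=58.5666, payoff=9.0334, prob=0.031667
DUDUU: m=58.5666, payoff=9.0334, prob=0.031667
UUDUU: m=115.2739, payoff=0.0000, prob=0.070001
DDUUU: m=47.2311, payoff=20.3689, prob=0.031667
UDUUU: m=92.9628, payoff=0.0000, prob=0.070001
DUUUU: m=74.9700, payoff=0.0000, prob=0.070001
UUUUU: m=147.5600, payoff=0.0000, prob=0.154738
Price = Σ prob·payoff / R^5 = 6.586627 / 1.276282 = 5.1608

price = 5.1608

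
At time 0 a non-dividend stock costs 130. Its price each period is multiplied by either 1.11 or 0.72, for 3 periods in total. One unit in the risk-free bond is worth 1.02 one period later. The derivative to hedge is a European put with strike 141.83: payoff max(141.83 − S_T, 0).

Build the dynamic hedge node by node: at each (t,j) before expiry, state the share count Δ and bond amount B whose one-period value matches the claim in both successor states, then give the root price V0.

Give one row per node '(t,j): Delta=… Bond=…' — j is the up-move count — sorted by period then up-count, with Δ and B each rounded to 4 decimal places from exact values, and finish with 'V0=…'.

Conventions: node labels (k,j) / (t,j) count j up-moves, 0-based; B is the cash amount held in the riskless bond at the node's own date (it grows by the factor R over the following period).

Risk-neutral probability p* = (R−d)/(u−d) = (1.02−0.72)/(1.11−0.72) = 0.7692.
At maturity the claim pays: V(3,0)=93.3078, V(3,1)=67.0249, V(3,2)=26.5054, V(3,3)=0.0000
(2,0): S=67.3920. Δ = (V_up−V_dn)/(S_up−S_dn) = (67.0249−93.3078)/(74.8051−48.5222) = -1.0000. V = [p*·67.0249 + (1−p*)·93.3078]/1.02 = 71.6570. B = V − Δ·S = 139.0490.
(2,1): S=103.8960. Δ = (V_up−V_dn)/(S_up−S_dn) = (26.5054−67.0249)/(115.3246−74.8051) = -1.0000. V = [p*·26.5054 + (1−p*)·67.0249]/1.02 = 35.1530. B = V − Δ·S = 139.0490.
(2,2): S=160.1730. Δ = (V_up−V_dn)/(S_up−S_dn) = (0.0000−26.5054)/(177.7920−115.3246) = -0.4243. V = [p*·0.0000 + (1−p*)·26.5054]/1.02 = 5.9967. B = V − Δ·S = 73.9594.
(1,0): S=93.6000. Δ = (V_up−V_dn)/(S_up−S_dn) = (35.1530−71.6570)/(103.8960−67.3920) = -1.0000. V = [p*·35.1530 + (1−p*)·71.6570]/1.02 = 42.7226. B = V − Δ·S = 136.3226.
(1,1): S=144.3000. Δ = (V_up−V_dn)/(S_up−S_dn) = (5.9967−35.1530)/(160.1730−103.8960) = -0.5181. V = [p*·5.9967 + (1−p*)·35.1530]/1.02 = 12.4756. B = V − Δ·S = 87.2354.
(0,0): S=130.0000. Δ = (V_up−V_dn)/(S_up−S_dn) = (12.4756−42.7226)/(144.3000−93.6000) = -0.5966. V = [p*·12.4756 + (1−p*)·42.7226]/1.02 = 19.0742. B = V − Δ·S = 96.6306.
Check: Δ(0,0)·S0 + B(0,0) = 19.0742 = V0.

(0,0): Delta=-0.5966 Bond=96.6306
(1,0): Delta=-1.0000 Bond=136.3226
(1,1): Delta=-0.5181 Bond=87.2354
(2,0): Delta=-1.0000 Bond=139.0490
(2,1): Delta=-1.0000 Bond=139.0490
(2,2): Delta=-0.4243 Bond=73.9594
V0=19.0742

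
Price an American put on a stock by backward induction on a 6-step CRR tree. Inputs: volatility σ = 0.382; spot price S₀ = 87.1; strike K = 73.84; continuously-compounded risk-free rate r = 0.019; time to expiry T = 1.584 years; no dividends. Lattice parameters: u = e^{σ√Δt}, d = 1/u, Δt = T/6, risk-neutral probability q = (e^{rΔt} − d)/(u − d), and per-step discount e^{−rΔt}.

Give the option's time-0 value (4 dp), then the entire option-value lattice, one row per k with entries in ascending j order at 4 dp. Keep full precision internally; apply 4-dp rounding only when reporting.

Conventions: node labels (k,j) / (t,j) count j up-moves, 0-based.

Δt=0.26400  u=1.21686  d=0.82179  q=0.46382  discount=0.99500
step 6 (expiry): payoffs max(K−S,0) = 47.0131 34.1160 15.0186 0.0000 0.0000 0.0000 0.0000
k=5: (k=5,j=0): S=32.6447, K−S=41.1953, hold=40.8259 ⇒ V=41.1953 exercise | (k=5,j=1): S=48.3386, K−S=25.5014, hold=25.1319 ⇒ V=25.5014 exercise | (k=5,j=2): S=71.5776, K−S=2.2624, hold=8.0124 ⇒ V=8.0124 continue | (k=5,j=3): S=105.9887, K−S=0.0000, hold=0.0000 ⇒ V=0.0000 continue | (k=5,j=4): S=156.9429, K−S=0.0000, hold=0.0000 ⇒ V=0.0000 continue | (k=5,j=5): S=232.3936, K−S=0.0000, hold=0.0000 ⇒ V=0.0000 continue
k=4: (k=4,j=0): S=39.7240, K−S=34.1160, hold=33.7465 ⇒ V=34.1160 exercise | (k=4,j=1): S=58.8214, K−S=15.0186, hold=17.3027 ⇒ V=17.3027 continue | (k=4,j=2): S=87.1000, K−S=0.0000, hold=4.2746 ⇒ V=4.2746 continue | (k=4,j=3): S=128.9735, K−S=0.0000, hold=0.0000 ⇒ V=0.0000 continue | (k=4,j=4): S=190.9779, K−S=0.0000, hold=0.0000 ⇒ V=0.0000 continue
k=3: (k=3,j=0): S=48.3386, K−S=25.5014, hold=26.1860 ⇒ V=26.1860 continue | (k=3,j=1): S=71.5776, K−S=2.2624, hold=11.2037 ⇒ V=11.2037 continue | (k=3,j=2): S=105.9887, K−S=0.0000, hold=2.2805 ⇒ V=2.2805 continue | (k=3,j=3): S=156.9429, K−S=0.0000, hold=0.0000 ⇒ V=0.0000 continue
k=2: (k=2,j=0): S=58.8214, K−S=15.0186, hold=19.1407 ⇒ V=19.1407 continue | (k=2,j=1): S=87.1000, K−S=0.0000, hold=7.0296 ⇒ V=7.0296 continue | (k=2,j=2): S=128.9735, K−S=0.0000, hold=1.2167 ⇒ V=1.2167 continue
k=1: (k=1,j=0): S=71.5776, K−S=2.2624, hold=13.4557 ⇒ V=13.4557 continue | (k=1,j=1): S=105.9887, K−S=0.0000, hold=4.3118 ⇒ V=4.3118 continue
k=0: (k=0,j=0): S=87.1000, K−S=0.0000, hold=9.1685 ⇒ V=9.1685 continue

price = 9.1685
tree:
9.1685
13.4557 4.3118
19.1407 7.0296 1.2167
26.1860 11.2037 2.2805 0.0000
34.1160 17.3027 4.2746 0.0000 0.0000
41.1953 25.5014 8.0124 0.0000 0.0000 0.0000
47.0131 34.1160 15.0186 0.0000 0.0000 0.0000 0.0000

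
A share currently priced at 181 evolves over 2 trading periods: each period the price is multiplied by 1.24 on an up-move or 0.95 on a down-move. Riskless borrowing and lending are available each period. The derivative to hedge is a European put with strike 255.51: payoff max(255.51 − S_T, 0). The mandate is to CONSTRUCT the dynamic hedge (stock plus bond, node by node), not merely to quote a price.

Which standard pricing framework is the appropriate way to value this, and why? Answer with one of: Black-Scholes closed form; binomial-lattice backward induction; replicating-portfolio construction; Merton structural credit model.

Key observation: since the answer must list Δ and B at each node of the 1.24/0.95 lattice on 181, the replicating-portfolio method — solving the two-state system at every node — is the one that applies.

framework: replicating-portfolio construction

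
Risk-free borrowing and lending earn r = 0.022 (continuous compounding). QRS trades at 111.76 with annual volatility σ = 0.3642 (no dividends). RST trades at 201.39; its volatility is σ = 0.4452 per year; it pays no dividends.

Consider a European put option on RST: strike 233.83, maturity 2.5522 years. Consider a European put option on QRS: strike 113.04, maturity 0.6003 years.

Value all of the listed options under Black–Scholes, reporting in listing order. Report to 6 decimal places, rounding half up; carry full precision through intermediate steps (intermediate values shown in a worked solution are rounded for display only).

[RST put K=233.83]
σ√T = 0.4452·√2.5522 = 0.711234
d₁ = (ln(S/K) + (r+σ²/2)T) / (σ√T) = (ln(201.39/233.83) + (0.022+0.4452²/2)·2.5522) / 0.711234 = (-0.149351 + 0.309075) / 0.711234 = 0.224573
d₂ = d₁ − σ√T = 0.224573 − 0.711234 = -0.486661
e^{−rT} = 0.945399
N(−d₁) = 0.411156,  N(−d₂) = 0.686751
price = K·e^{−rT}·N(−d₂) − S·N(−d₁) = 151.814867 − 82.802619 = 69.012248
[QRS put K=113.04]
σ√T = 0.3642·√0.6003 = 0.282179
d₁ = (ln(S/K) + (r+σ²/2)T) / (σ√T) = (ln(111.76/113.04) + (0.022+0.3642²/2)·0.6003) / 0.282179 = (-0.011388 + 0.053019) / 0.282179 = 0.147534
d₂ = d₁ − σ√T = 0.147534 − 0.282179 = -0.134645
e^{−rT} = 0.986880
N(−d₁) = 0.441355,  N(−d₂) = 0.553554
price = K·e^{−rT}·N(−d₂) − S·N(−d₁) = 61.752739 − 49.325862 = 12.426878

price(RST put K=233.83) = 69.012248
price(QRS put K=113.04) = 12.426878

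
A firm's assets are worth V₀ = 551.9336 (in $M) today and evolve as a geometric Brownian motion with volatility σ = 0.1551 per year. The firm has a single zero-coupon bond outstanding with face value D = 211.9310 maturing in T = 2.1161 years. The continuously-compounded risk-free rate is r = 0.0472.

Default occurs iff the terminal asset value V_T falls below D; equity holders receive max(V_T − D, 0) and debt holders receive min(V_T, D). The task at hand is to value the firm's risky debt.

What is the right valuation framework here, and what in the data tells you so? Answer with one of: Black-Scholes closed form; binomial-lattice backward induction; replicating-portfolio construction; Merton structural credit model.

Key observation: a levered firm with one bullet debt due at 2.1161 years is the canonical structural-credit setup: equity is a call on the firm's assets struck at the face value.

framework: Merton structural credit model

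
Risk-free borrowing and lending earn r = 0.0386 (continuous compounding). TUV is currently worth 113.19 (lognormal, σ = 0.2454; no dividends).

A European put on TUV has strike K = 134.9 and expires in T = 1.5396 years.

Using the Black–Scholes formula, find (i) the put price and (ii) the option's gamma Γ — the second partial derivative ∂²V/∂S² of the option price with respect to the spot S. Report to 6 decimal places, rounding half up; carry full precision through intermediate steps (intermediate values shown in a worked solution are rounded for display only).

σ√T = 0.2454·√1.5396 = 0.304494
d₁ = (ln(S/K) + (r+σ²/2)T) / (σ√T) = (ln(113.19/134.9) + (0.0386+0.2454²/2)·1.5396) / 0.304494 = (-0.175466 + 0.105787) / 0.304494 = -0.228836
d₂ = d₁ − σ√T = -0.228836 − 0.304494 = -0.533330
e^{−rT} = 0.942303
N(−d₁) = 0.590502,  N(−d₂) = 0.703097
Put price V = K·e^{−rT}·N(−d₂) − S·N(−d₁) = 89.375381 − 66.838897 = 22.536485
φ(d₁) = (1/√(2π))·e^{−d₁²/2} = 0.388632
Γ = φ(d₁) / (S·σ·√T) = 0.011276

price = 22.536485
Γ = 0.011276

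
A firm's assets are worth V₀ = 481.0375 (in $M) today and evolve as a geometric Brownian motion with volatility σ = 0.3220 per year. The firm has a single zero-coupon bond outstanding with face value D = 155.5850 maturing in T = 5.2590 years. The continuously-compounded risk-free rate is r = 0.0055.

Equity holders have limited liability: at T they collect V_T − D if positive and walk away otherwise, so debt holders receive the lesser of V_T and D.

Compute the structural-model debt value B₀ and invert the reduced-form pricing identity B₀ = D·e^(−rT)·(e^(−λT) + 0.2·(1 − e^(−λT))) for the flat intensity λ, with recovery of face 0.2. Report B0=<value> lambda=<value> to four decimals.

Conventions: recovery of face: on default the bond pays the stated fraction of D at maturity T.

Apply the equity-as-call identities (strike 155.5850, horizon 5.2590 years):
d₁ = [ln(V₀/D) + (r + σ²/2)T] / (σ√T)
   = [ln(481.0375/155.5850) + (0.0055 + 0.5·0.3220²)·5.2590] / (0.3220·√5.2590)
   = [1.128753 + 0.301562] / 0.738427 = 1.936975
d₂ = d₁ − σ√T = 1.936975 − 0.738427 = 1.198549
N(d₁) = 0.973626,  N(d₂) = 0.884648,  e^(−rT) = 0.971490
E₀ = V₀·N(d₁) − D·e^(−rT)·N(d₂)
   = 481.0375·0.973626 − 155.5850·0.971490·0.884648 = 334.636622
B₀ = V₀ − E₀ = 481.0375 − 334.636622 = 146.400878
e^(−λT) = (B₀·e^(rT)/D − 0.2)/(1 − 0.2) = (146.4009·1.029347/155.5850 − 0.2)/0.8 = 0.96073134
λ = −ln(0.96073134)/5.2590 = 0.007618

B0=146.4009 lambda=0.0076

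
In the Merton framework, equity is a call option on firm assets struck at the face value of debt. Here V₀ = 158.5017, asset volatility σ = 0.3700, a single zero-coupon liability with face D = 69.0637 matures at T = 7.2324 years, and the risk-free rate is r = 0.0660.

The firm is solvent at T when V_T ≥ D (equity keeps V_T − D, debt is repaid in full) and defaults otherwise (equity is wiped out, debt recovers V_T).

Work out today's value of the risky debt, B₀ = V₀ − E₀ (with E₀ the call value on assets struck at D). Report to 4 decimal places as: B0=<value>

B0=39.5270

With assets at 158.5017 and a single debt payment of 69.0637 at 7.2324 years:
d₁ = [ln(V₀/D) + (r + σ²/2)T] / (σ√T)
   = [ln(158.5017/69.0637) + (0.0660 + 0.5·0.3700²)·7.2324] / (0.3700·√7.2324)
   = [0.830736 + 0.972396] / 0.995046 = 1.812110
d₂ = d₁ − σ√T = 1.812110 − 0.995046 = 0.817065
N(d₁) = 0.965015,  N(d₂) = 0.793054,  e^(−rT) = 0.620433
E₀ = V₀·N(d₁) − D·e^(−rT)·N(d₂)
   = 158.5017·0.965015 − 69.0637·0.620433·0.793054 = 118.974710
B₀ = V₀ − E₀ = 158.5017 − 118.974710 = 39.526990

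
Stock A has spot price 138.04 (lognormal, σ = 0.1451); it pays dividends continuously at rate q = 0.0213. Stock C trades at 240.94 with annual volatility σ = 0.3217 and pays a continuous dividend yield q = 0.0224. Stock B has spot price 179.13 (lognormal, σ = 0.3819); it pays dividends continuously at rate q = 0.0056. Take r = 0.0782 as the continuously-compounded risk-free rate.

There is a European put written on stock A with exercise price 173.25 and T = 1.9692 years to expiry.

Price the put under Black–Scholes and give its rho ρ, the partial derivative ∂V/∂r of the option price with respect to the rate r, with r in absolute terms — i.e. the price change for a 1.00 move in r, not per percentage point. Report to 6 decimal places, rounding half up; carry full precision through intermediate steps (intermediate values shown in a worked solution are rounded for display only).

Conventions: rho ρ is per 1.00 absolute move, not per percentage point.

σ√T = 0.1451·√1.9692 = 0.203616
d₁ = (ln(S/K) + (r−q+σ²/2)T) / (σ√T) = (ln(138.04/173.25) + (0.0782−0.0213+0.1451²/2)·1.9692) / 0.203616 = (-0.227192 + 0.132777) / 0.203616 = -0.463690
d₂ = d₁ − σ√T = -0.463690 − 0.203616 = -0.667307
e^{−rT} = 0.857279
e^{−qT} = 0.958924
N(−d₁) = 0.678565,  N(−d₂) = 0.747712
Put price V = K·e^{−rT}·N(−d₂) − S·e^{−qT}·N(−d₁) = 111.052893 − 89.821544 = 21.231349
ρ = −K·T·e^{−rT}·N(−d₂) = -218.685356

price = 21.231349
ρ = -218.685356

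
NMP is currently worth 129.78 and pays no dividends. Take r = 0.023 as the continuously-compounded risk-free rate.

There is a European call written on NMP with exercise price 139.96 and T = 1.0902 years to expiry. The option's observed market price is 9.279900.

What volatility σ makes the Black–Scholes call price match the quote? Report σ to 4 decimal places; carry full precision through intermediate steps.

At σ = 0.2232 the Black–Scholes value reproduces the quote:
σ√T = 0.2232·√1.0902 = 0.233049
d₁ = (ln(S/K) + (r+σ²/2)T) / (σ√T) = (ln(129.78/139.96) + (0.023+0.2232²/2)·1.0902) / 0.233049 = (-0.075516 + 0.052231) / 0.233049 = -0.099916
d₂ = d₁ − σ√T = -0.099916 − 0.233049 = -0.332965
e^{−rT} = 0.975237
N(d₁) = 0.460205,  N(d₂) = 0.369580
V = S·N(d₁) − K·e^{−rT}·N(d₂) = 59.725446 − 50.445546 = 9.279900 (the quoted price), and the Black–Scholes price is strictly increasing in σ, so σ is unique

sigma = 0.2232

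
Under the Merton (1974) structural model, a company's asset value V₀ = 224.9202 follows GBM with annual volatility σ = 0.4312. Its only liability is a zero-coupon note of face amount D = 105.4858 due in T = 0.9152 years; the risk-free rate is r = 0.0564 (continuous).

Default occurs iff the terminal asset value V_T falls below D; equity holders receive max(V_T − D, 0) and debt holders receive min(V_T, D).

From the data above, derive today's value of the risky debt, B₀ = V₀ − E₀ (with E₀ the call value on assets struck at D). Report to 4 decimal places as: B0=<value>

Equity is a call on the firm's assets struck at D = 105.4858:
d₁ = [ln(V₀/D) + (r + σ²/2)T] / (σ√T)
   = [ln(224.9202/105.4858) + (0.0564 + 0.5·0.4312²)·0.9152] / (0.4312·√0.9152)
   = [0.757169 + 0.136700] / 0.412512 = 2.166893
d₂ = d₁ − σ√T = 2.166893 − 0.412512 = 1.754381
N(d₁) = 0.984878,  N(d₂) = 0.960317,  e^(−rT) = 0.949692
E₀ = V₀·N(d₁) − D·e^(−rT)·N(d₂)
   = 224.9202·0.984878 − 105.4858·0.949692·0.960317 = 125.315388
B₀ = V₀ − E₀ = 224.9202 − 125.315388 = 99.604812

B0=99.6048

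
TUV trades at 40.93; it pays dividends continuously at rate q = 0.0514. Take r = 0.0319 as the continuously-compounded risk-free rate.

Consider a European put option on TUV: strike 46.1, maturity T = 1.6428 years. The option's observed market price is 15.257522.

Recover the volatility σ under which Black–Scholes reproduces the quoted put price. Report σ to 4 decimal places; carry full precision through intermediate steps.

At σ = 0.5889 the Black–Scholes value reproduces the quote:
σ√T = 0.5889·√1.6428 = 0.754803
d₁ = (ln(S/K) + (r−q+σ²/2)T) / (σ√T) = (ln(40.93/46.1) + (0.0319−0.0514+0.5889²/2)·1.6428) / 0.754803 = (-0.118950 + 0.252830) / 0.754803 = 0.177371
d₂ = d₁ − σ√T = 0.177371 − 0.754803 = -0.577433
e^{−rT} = 0.948944
e^{−qT} = 0.919027
N(−d₁) = 0.429609,  N(−d₂) = 0.718176
V = K·e^{−rT}·N(−d₂) − S·e^{−qT}·N(−d₁) = 31.417583 − 16.160061 = 15.257522 (equal to the quote); since ∂V/∂σ > 0 for all σ, the implied volatility is unique

sigma = 0.5889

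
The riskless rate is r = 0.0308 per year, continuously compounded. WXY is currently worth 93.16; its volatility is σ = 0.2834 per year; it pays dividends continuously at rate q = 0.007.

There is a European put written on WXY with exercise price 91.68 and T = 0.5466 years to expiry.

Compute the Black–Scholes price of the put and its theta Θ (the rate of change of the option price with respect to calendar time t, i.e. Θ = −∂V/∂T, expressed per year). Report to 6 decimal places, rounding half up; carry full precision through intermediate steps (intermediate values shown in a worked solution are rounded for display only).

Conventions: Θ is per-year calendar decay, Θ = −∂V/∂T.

σ√T = 0.2834·√0.5466 = 0.209524
d₁ = (ln(S/K) + (r−q+σ²/2)T) / (σ√T) = (ln(93.16/91.68) + (0.0308−0.007+0.2834²/2)·0.5466) / 0.209524 = (0.016014 + 0.034959) / 0.209524 = 0.243282
d₂ = d₁ − σ√T = 0.243282 − 0.209524 = 0.033758
e^{−rT} = 0.983306
e^{−qT} = 0.996181
N(−d₁) = 0.403893,  N(−d₂) = 0.486535
Put price V = K·e^{−rT}·N(−d₂) − S·e^{−qT}·N(−d₁) = 43.860890 − 37.483025 = 6.377865
φ(d₁) = (1/√(2π))·e^{−d₁²/2} = 0.387309
Θ = −S·e^{−qT}·φ(d₁)·σ/(2√T) − q·S·e^{−qT}·N(−d₁) + r·K·e^{−rT}·N(−d₂) = −6.889073 − 0.262381 + 1.350915 = -5.800539

price = 6.377865
Θ = -5.800539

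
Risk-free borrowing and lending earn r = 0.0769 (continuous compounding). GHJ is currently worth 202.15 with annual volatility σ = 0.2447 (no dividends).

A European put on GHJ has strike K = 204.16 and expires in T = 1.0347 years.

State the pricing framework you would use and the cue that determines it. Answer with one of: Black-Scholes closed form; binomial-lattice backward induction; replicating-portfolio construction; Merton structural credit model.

Key observation: a European claim on GHJ (strike 204.16) — a lognormal (GBM) underlying with constant rate and volatility — has an exact closed-form value; no lattice or capital structure is involved.

framework: Black-Scholes closed form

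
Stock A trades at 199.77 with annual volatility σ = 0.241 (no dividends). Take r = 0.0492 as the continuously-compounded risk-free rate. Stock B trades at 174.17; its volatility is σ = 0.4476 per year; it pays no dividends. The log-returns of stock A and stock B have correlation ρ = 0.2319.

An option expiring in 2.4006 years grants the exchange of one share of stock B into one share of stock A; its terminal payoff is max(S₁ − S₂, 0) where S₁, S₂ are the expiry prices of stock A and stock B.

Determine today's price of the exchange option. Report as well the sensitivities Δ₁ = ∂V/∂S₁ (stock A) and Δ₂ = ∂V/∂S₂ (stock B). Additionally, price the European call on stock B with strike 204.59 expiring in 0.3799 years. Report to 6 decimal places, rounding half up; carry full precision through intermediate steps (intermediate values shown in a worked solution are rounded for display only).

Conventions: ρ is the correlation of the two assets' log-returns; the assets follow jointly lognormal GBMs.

exchange price = 65.405162
Δ1 = 0.707994
Δ2 = -0.436533
price(stock B call K=204.59) = 9.908034

σ_eff = √(σ₁² + σ₂² − 2ρσ₁σ₂) = √(0.241² + 0.4476² − 2·0.2319·0.241·0.4476) = 0.456504
d₁ = (ln(S₁/S₂) + (q₂ − q₁ + σ_eff²/2)T) / (σ_eff√T) = (ln(199.77/174.17) + (0.0 − 0.0 + 0.104198)·2.4006) / 0.707301 = 0.547535
d₂ = d₁ − σ_eff√T = 0.547535 − 0.707301 = -0.159766
N(d₁) = 0.707994,  N(d₂) = 0.436533
V = S₁·e^{−q₁T}·N(d₁) − S₂·e^{−q₂T}·N(d₂) = 141.436060 − 76.030898 = 65.405162
Δ₁ = e^{−q₁T}·N(d₁) = 0.707994;  Δ₂ = −e^{−q₂T}·N(d₂) = -0.436533
[vanilla: stock B call K=204.59]
σ√T = 0.4476·√0.3799 = 0.275883
d₁ = (ln(S/K) + (r+σ²/2)T) / (σ√T) = (ln(174.17/204.59) + (0.0492+0.4476²/2)·0.3799) / 0.275883 = (-0.160976 + 0.056747) / 0.275883 = -0.377803
d₂ = d₁ − σ√T = -0.377803 − 0.275883 = -0.653686
e^{−rT} = 0.981483
N(d₁) = 0.352788,  N(d₂) = 0.256657
price = S·N(d₁) − K·e^{−rT}·N(d₂) = 61.445165 − 51.537131 = 9.908034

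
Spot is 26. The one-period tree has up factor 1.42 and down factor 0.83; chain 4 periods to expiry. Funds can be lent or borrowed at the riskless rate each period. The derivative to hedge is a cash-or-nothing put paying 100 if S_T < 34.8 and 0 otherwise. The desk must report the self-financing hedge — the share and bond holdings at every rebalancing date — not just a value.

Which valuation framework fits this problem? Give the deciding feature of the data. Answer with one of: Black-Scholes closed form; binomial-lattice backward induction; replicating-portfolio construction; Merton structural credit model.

framework: replicating-portfolio construction

Key observation: what is demanded is not a single number but the (Δ, B) position at each node of the 1.42/0.83 tree starting at 26; constructing those positions is the replicating-portfolio method.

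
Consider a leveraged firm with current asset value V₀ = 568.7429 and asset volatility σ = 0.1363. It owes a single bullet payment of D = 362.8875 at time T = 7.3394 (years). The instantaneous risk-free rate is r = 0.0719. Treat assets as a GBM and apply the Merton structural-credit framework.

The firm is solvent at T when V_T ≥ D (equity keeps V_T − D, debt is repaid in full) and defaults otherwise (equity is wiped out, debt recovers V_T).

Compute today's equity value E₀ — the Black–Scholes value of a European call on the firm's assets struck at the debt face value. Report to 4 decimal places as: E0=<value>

E0=354.8148

Equity is a call on the firm's assets struck at D = 362.8875:
d₁ = [ln(V₀/D) + (r + σ²/2)T] / (σ√T)
   = [ln(568.7429/362.8875) + (0.0719 + 0.5·0.1363²)·7.3394] / (0.1363·√7.3394)
   = [0.449336 + 0.595877] / 0.369255 = 2.830601
d₂ = d₁ − σ√T = 2.830601 − 0.369255 = 2.461346
N(d₁) = 0.997677,  N(d₂) = 0.993079,  e^(−rT) = 0.589959
E₀ = V₀·N(d₁) − D·e^(−rT)·N(d₂)
   = 568.7429·0.997677 − 362.8875·0.589959·0.993079 = 354.814751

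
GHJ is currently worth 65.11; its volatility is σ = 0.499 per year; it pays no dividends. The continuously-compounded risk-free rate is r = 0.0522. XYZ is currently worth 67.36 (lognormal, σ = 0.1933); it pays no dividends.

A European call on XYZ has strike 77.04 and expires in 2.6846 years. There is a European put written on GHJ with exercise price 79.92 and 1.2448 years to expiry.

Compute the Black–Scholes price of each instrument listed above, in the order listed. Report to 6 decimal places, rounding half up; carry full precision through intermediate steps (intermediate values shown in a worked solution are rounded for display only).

[XYZ call K=77.04]
σ√T = 0.1933·√2.6846 = 0.316717
d₁ = (ln(S/K) + (r+σ²/2)T) / (σ√T) = (ln(67.36/77.04) + (0.0522+0.1933²/2)·2.6846) / 0.316717 = (-0.134273 + 0.190291) / 0.316717 = 0.176870
d₂ = d₁ − σ√T = 0.176870 − 0.316717 = -0.139848
e^{−rT} = 0.869240
N(d₁) = 0.570195,  N(d₂) = 0.444390
price = S·N(d₁) − K·e^{−rT}·N(d₂) = 38.408305 − 29.759140 = 8.649166
[GHJ put K=79.92]
σ√T = 0.499·√1.2448 = 0.556737
d₁ = (ln(S/K) + (r+σ²/2)T) / (σ√T) = (ln(65.11/79.92) + (0.0522+0.499²/2)·1.2448) / 0.556737 = (-0.204948 + 0.219957) / 0.556737 = 0.026958
d₂ = d₁ − σ√T = 0.026958 − 0.556737 = -0.529779
e^{−rT} = 0.937088
N(−d₁) = 0.489246,  N(−d₂) = 0.701867
price = K·e^{−rT}·N(−d₂) − S·N(−d₁) = 52.564276 − 31.854835 = 20.709442

price(XYZ call K=77.04) = 8.649166
price(GHJ put K=79.92) = 20.709442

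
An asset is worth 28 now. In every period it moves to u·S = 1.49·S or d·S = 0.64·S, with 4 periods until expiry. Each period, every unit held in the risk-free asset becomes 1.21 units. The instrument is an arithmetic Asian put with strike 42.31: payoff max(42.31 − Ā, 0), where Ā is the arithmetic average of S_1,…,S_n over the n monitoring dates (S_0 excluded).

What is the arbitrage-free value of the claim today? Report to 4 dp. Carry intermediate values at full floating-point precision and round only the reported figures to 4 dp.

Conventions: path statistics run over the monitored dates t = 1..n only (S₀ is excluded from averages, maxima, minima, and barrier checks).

price = 3.5114

Under the martingale measure an up-move has probability p* = 0.6706; value the claim as the probability-weighted average of per-path payoffs, discounted 4 periods at R = 1.21.
Enumerate all 2^4 = 16 price paths (U = up ×1.49, D = down ×0.64); each path with k up-moves has probability p*^k·(1−p*)^(4−k).
DDDD: Ā=10.3566, payoff=31.9534, prob=0.011775
UDDD: Ā=24.1115, payoff=18.1985, prob=0.023970
DUDD: Ā=18.1615, payoff=24.1485, prob=0.023970
UUDD: Ā=42.2822, payoff=0.0278, prob=0.048797
DDUD: Ā=14.3535, payoff=27.9565, prob=0.023970
UDUD: Ā=33.4167, payoff=8.8933, prob=0.048797
DUUD: Ā=27.4667, payoff=14.8433, prob=0.048797
UUUD: Ā=63.9460, payoff=0.0000, prob=0.099336
DDDU: Ā=11.9164, payoff=30.3936, prob=0.023970
UDDU: Ā=27.7428, payoff=14.5672, prob=0.048797
DUDU: Ā=21.7928, payoff=20.5172, prob=0.048797
UUDU: Ā=50.7364, payoff=0.0000, prob=0.099336
DDUU: Ā=17.9848, payoff=24.3252, prob=0.048797
UDUU: Ā=41.8709, payoff=0.4391, prob=0.099336
DUUU: Ā=35.9209, payoff=6.3891, prob=0.099336
UUUU: Ā=83.6283, payoff=0.0000, prob=0.202220
Price = Σ prob·payoff / R^4 = 7.526892 / 2.143589 = 3.5114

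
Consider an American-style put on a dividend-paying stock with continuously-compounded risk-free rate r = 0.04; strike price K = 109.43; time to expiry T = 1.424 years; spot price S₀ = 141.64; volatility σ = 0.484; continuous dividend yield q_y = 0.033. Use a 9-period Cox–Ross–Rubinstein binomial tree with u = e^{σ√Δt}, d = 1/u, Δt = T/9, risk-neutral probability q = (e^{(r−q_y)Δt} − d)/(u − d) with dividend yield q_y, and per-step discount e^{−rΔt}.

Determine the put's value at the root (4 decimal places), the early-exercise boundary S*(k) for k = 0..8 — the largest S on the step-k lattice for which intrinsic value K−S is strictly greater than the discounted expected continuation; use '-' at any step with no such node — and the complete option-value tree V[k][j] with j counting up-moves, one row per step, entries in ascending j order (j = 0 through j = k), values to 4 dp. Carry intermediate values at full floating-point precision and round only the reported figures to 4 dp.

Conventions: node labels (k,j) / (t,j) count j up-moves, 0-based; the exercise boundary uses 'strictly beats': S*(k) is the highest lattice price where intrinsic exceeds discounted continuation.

Δt=0.15822  u=1.21230  d=0.82488  q=0.45488  discount=0.99369
step 9 (expiry): payoffs max(K−S,0) = 84.3870 72.6248 55.3383 29.9326 0.0000 0.0000 0.0000 0.0000 0.0000 0.0000
step 8: (k=8,j=0): S=30.3597, K−S=79.0703, hold=78.5380 ⇒ V=79.0703 exercise | (k=8,j=1): S=44.6190, K−S=64.8110, hold=64.3530 ⇒ V=64.8110 exercise | (k=8,j=2): S=65.5755, K−S=43.8545, hold=43.5056 ⇒ V=43.8545 exercise | (k=8,j=3): S=96.3749, K−S=13.0551, hold=16.2140 ⇒ V=16.2140 continue | (k=8,j=4): S=141.6400, K−S=0.0000, hold=0.0000 ⇒ V=0.0000 continue | (k=8,j=5): S=208.1651, K−S=0.0000, hold=0.0000 ⇒ V=0.0000 continue | (k=8,j=6): S=305.9355, K−S=0.0000, hold=0.0000 ⇒ V=0.0000 continue | (k=8,j=7): S=449.6265, K−S=0.0000, hold=0.0000 ⇒ V=0.0000 continue | (k=8,j=8): S=660.8059, K−S=0.0000, hold=0.0000 ⇒ V=0.0000 continue  boundary S*=65.5755
step 7: (k=7,j=0): S=36.8052, K−S=72.6248, hold=72.1261 ⇒ V=72.6248 exercise | (k=7,j=1): S=54.0917, K−S=55.3383, hold=54.9296 ⇒ V=55.3383 exercise | (k=7,j=2): S=79.4974, K−S=29.9326, hold=31.0841 ⇒ V=31.0841 continue | (k=7,j=3): S=116.8355, K−S=0.0000, hold=8.7828 ⇒ V=8.7828 continue | (k=7,j=4): S=171.7105, K−S=0.0000, hold=0.0000 ⇒ V=0.0000 continue | (k=7,j=5): S=252.3591, K−S=0.0000, hold=0.0000 ⇒ V=0.0000 continue | (k=7,j=6): S=370.8864, K−S=0.0000, hold=0.0000 ⇒ V=0.0000 continue | (k=7,j=7): S=545.0833, K−S=0.0000, hold=0.0000 ⇒ V=0.0000 continue  boundary S*=54.0917
step 6: (k=6,j=0): S=44.6190, K−S=64.8110, hold=64.3530 ⇒ V=64.8110 exercise | (k=6,j=1): S=65.5755, K−S=43.8545, hold=44.0260 ⇒ V=44.0260 continue | (k=6,j=2): S=96.3749, K−S=13.0551, hold=20.8076 ⇒ V=20.8076 continue | (k=6,j=3): S=141.6400, K−S=0.0000, hold=4.7575 ⇒ V=4.7575 continue | (k=6,j=4): S=208.1651, K−S=0.0000, hold=0.0000 ⇒ V=0.0000 continue | (k=6,j=5): S=305.9355, K−S=0.0000, hold=0.0000 ⇒ V=0.0000 continue | (k=6,j=6): S=449.6265, K−S=0.0000, hold=0.0000 ⇒ V=0.0000 continue  boundary S*=44.6190
step 5: (k=5,j=0): S=54.0917, K−S=55.3383, hold=55.0071 ⇒ V=55.3383 exercise | (k=5,j=1): S=79.4974, K−S=29.9326, hold=33.2534 ⇒ V=33.2534 continue | (k=5,j=2): S=116.8355, K−S=0.0000, hold=13.4216 ⇒ V=13.4216 continue | (k=5,j=3): S=171.7105, K−S=0.0000, hold=2.5771 ⇒ V=2.5771 continue | (k=5,j=4): S=252.3591, K−S=0.0000, hold=0.0000 ⇒ V=0.0000 continue | (k=5,j=5): S=370.8864, K−S=0.0000, hold=0.0000 ⇒ V=0.0000 continue  boundary S*=54.0917
step 4: (k=4,j=0): S=65.5755, K−S=43.8545, hold=45.0066 ⇒ V=45.0066 continue | (k=4,j=1): S=96.3749, K−S=13.0551, hold=24.0794 ⇒ V=24.0794 continue | (k=4,j=2): S=141.6400, K−S=0.0000, hold=8.4351 ⇒ V=8.4351 continue | (k=4,j=3): S=208.1651, K−S=0.0000, hold=1.3959 ⇒ V=1.3959 continue | (k=4,j=4): S=305.9355, K−S=0.0000, hold=0.0000 ⇒ V=0.0000 continue  boundary S*=-
step 3: (k=3,j=0): S=79.4974, K−S=29.9326, hold=35.2634 ⇒ V=35.2634 continue | (k=3,j=1): S=116.8355, K−S=0.0000, hold=16.8561 ⇒ V=16.8561 continue | (k=3,j=2): S=171.7105, K−S=0.0000, hold=5.2001 ⇒ V=5.2001 continue | (k=3,j=3): S=252.3591, K−S=0.0000, hold=0.7562 ⇒ V=0.7562 continue  boundary S*=-
step 2: (k=2,j=0): S=96.3749, K−S=13.0551, hold=26.7207 ⇒ V=26.7207 continue | (k=2,j=1): S=141.6400, K−S=0.0000, hold=11.4812 ⇒ V=11.4812 continue | (k=2,j=2): S=208.1651, K−S=0.0000, hold=3.1586 ⇒ V=3.1586 continue  boundary S*=-
step 1: (k=1,j=0): S=116.8355, K−S=0.0000, hold=19.6637 ⇒ V=19.6637 continue | (k=1,j=1): S=171.7105, K−S=0.0000, hold=7.6469 ⇒ V=7.6469 continue  boundary S*=-
step 0: (k=0,j=0): S=141.6400, K−S=0.0000, hold=14.1079 ⇒ V=14.1079 continue  boundary S*=-

price = 14.1079
boundary = - - - - - 54.0917 44.6190 54.0917 65.5755
tree:
14.1079
19.6637 7.6469
26.7207 11.4812 3.1586
35.2634 16.8561 5.2001 0.7562
45.0066 24.0794 8.4351 1.3959 0.0000
55.3383 33.2534 13.4216 2.5771 0.0000 0.0000
64.8110 44.0260 20.8076 4.7575 0.0000 0.0000 0.0000
72.6248 55.3383 31.0841 8.7828 0.0000 0.0000 0.0000 0.0000
79.0703 64.8110 43.8545 16.2140 0.0000 0.0000 0.0000 0.0000 0.0000
84.3870 72.6248 55.3383 29.9326 0.0000 0.0000 0.0000 0.0000 0.0000 0.0000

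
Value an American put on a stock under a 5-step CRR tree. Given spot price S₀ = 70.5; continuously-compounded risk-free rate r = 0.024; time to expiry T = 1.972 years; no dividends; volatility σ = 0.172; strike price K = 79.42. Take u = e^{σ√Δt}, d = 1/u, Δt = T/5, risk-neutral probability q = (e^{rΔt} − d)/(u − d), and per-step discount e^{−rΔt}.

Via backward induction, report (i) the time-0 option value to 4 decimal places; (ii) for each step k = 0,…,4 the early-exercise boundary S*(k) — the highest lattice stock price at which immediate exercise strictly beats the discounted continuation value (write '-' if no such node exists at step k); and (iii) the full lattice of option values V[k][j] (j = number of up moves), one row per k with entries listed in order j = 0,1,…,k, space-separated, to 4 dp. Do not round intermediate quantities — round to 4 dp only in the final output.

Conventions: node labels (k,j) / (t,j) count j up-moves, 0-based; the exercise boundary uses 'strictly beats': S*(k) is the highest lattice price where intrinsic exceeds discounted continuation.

price = 10.7663
boundary = - 63.2816 56.8023 63.2816 70.5000
tree:
10.7663
16.1384 5.9448
22.6177 10.0179 2.2482
28.4336 16.1384 4.4833 0.2011
33.6541 22.6177 8.9200 0.4202 0.0000
38.3400 28.4336 16.1384 0.8782 0.0000 0.0000

params: Δt=0.39440 u=1.11407 d=0.89761 q=0.51696 e^(-rΔt)=0.99058
t_5 payoffs: 38.3400 28.4336 16.1384 0.8782 0.0000 0.0000
t_4: node(4,0) S=45.7659 payoff=33.6541 vs cont=32.9059 → 33.6541 [stop]  node(4,1) S=56.8023 payoff=22.6177 vs cont=21.8695 → 22.6177 [stop]  node(4,2) S=70.5000 payoff=8.9200 vs cont=8.1718 → 8.9200 [stop]  node(4,3) S=87.5009 payoff=0.0000 vs cont=0.4202 → 0.4202 [wait]  node(4,4) S=108.6015 payoff=0.0000 vs cont=0.0000 → 0.0000 [wait]  ⇒ S*(4)=70.5000
t_3: node(3,0) S=50.9864 payoff=28.4336 vs cont=27.6854 → 28.4336 [stop]  node(3,1) S=63.2816 payoff=16.1384 vs cont=15.3902 → 16.1384 [stop]  node(3,2) S=78.5418 payoff=0.8782 vs cont=4.4833 → 4.4833 [wait]  node(3,3) S=97.4820 payoff=0.0000 vs cont=0.2011 → 0.2011 [wait]  ⇒ S*(3)=63.2816
t_2: node(2,0) S=56.8023 payoff=22.6177 vs cont=21.8695 → 22.6177 [stop]  node(2,1) S=70.5000 payoff=8.9200 vs cont=10.0179 → 10.0179 [wait]  node(2,2) S=87.5009 payoff=0.0000 vs cont=2.2482 → 2.2482 [wait]  ⇒ S*(2)=56.8023
t_1: node(1,0) S=63.2816 payoff=16.1384 vs cont=15.9524 → 16.1384 [stop]  node(1,1) S=78.5418 payoff=0.8782 vs cont=5.9448 → 5.9448 [wait]  ⇒ S*(1)=63.2816
t_0: node(0,0) S=70.5000 payoff=8.9200 vs cont=10.7663 → 10.7663 [wait]  ⇒ S*(0)=-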